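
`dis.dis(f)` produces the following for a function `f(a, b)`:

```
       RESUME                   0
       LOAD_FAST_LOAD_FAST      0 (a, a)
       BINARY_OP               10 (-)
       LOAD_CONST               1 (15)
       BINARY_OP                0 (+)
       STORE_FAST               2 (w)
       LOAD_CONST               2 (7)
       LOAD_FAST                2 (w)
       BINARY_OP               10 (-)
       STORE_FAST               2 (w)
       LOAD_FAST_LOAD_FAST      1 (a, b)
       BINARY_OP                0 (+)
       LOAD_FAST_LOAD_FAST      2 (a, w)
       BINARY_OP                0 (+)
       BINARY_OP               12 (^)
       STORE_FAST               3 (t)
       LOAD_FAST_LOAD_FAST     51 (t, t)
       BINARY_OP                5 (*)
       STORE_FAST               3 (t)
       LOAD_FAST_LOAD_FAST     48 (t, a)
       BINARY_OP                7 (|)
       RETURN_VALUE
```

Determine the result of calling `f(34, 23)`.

LOAD_FAST_LOAD_FAST a,a → push 34,34. Stack: [34, 34]
BINARY_OP - → 34 - 34 = 0. Stack: [0]
LOAD_CONST → push 15. Stack: [0, 15]
BINARY_OP + → 0 + 15 = 15. Stack: [15]
STORE_FAST w → w=15. Stack: []
LOAD_CONST → push 7. Stack: [7]
LOAD_FAST w → push 15. Stack: [7, 15]
BINARY_OP - → 7 - 15 = -8. Stack: [-8]
STORE_FAST w → w=-8. Stack: []
LOAD_FAST_LOAD_FAST a,b → push 34,23. Stack: [34, 23]
BINARY_OP + → 34 + 23 = 57. Stack: [57]
LOAD_FAST_LOAD_FAST a,w → push 34,-8. Stack: [57, 34, -8]
BINARY_OP + → 34 + -8 = 26. Stack: [57, 26]
BINARY_OP ^ → 57 ^ 26 = 35. Stack: [35]
STORE_FAST t → t=35. Stack: []
LOAD_FAST_LOAD_FAST t,t → push 35,35. Stack: [35, 35]
BINARY_OP * → 35 * 35 = 1225. Stack: [1225]
STORE_FAST t → t=1225. Stack: []
LOAD_FAST_LOAD_FAST t,a → push 1225,34. Stack: [1225, 34]
BINARY_OP | → 1225 | 34 = 1259. Stack: [1259]
RETURN_VALUE → return 1259.

1259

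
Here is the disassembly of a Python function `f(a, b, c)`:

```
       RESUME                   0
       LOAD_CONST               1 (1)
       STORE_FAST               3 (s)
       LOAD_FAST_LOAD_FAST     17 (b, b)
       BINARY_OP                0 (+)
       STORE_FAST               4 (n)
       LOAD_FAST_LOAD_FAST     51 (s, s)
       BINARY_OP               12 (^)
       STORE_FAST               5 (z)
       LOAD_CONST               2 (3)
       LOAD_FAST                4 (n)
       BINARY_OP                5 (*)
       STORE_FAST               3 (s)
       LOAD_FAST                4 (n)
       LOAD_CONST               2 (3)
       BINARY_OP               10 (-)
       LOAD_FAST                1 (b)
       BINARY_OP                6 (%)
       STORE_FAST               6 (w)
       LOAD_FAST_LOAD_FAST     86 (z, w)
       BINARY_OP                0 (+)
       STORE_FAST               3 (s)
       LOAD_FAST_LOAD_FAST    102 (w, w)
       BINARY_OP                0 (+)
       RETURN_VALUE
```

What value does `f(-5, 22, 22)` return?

LOAD_CONST → push 1. Stack: [1]
STORE_FAST s → s=1. Stack: []
LOAD_FAST_LOAD_FAST b,b → push 22,22. Stack: [22, 22]
BINARY_OP + → 22 + 22 = 44. Stack: [44]
STORE_FAST n → n=44. Stack: []
LOAD_FAST_LOAD_FAST s,s → push 1,1. Stack: [1, 1]
BINARY_OP ^ → 1 ^ 1 = 0. Stack: [0]
STORE_FAST z → z=0. Stack: []
LOAD_CONST → push 3. Stack: [3]
LOAD_FAST n → push 44. Stack: [3, 44]
BINARY_OP * → 3 * 44 = 132. Stack: [132]
STORE_FAST s → s=132. Stack: []
LOAD_FAST n → push 44. Stack: [44]
LOAD_CONST → push 3. Stack: [44, 3]
BINARY_OP - → 44 - 3 = 41. Stack: [41]
LOAD_FAST b → push 22. Stack: [41, 22]
BINARY_OP % → 41 % 22 = 19. Stack: [19]
STORE_FAST w → w=19. Stack: []
LOAD_FAST_LOAD_FAST z,w → push 0,19. Stack: [0, 19]
BINARY_OP + → 0 + 19 = 19. Stack: [19]
STORE_FAST s → s=19. Stack: []
LOAD_FAST_LOAD_FAST w,w → push 19,19. Stack: [19, 19]
BINARY_OP + → 19 + 19 = 38. Stack: [38]
RETURN_VALUE → return 38.

38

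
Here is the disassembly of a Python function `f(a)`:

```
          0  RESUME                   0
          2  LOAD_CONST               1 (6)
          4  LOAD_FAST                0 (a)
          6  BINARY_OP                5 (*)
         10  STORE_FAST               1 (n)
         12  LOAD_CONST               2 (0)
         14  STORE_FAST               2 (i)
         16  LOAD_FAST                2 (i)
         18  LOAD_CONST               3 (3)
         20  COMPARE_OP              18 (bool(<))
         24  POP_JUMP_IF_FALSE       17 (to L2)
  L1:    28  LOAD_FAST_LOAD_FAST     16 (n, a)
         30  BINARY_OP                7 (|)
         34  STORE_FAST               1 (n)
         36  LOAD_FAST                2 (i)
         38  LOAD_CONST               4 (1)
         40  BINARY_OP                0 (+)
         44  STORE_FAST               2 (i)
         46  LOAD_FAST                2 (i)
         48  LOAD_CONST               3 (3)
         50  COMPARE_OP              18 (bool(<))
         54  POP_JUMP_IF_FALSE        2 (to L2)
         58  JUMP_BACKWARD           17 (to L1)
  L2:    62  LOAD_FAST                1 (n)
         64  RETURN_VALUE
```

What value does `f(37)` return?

LOAD_CONST → push 6. Stack: [6]
LOAD_FAST a → push 37. Stack: [6, 37]
BINARY_OP * → 6 * 37 = 222. Stack: [222]
STORE_FAST n → n=222. Stack: []
LOAD_CONST → push 0. Stack: [0]
STORE_FAST i → i=0. Stack: []
LOAD_FAST i → push 0. Stack: [0]
LOAD_CONST → push 3. Stack: [0, 3]
COMPARE_OP bool(<) → 0 vs 3 = True. Stack: [True]
POP_JUMP_IF_FALSE → pop True; no jump. Stack: []
LOAD_FAST_LOAD_FAST n,a → push 222,37. Stack: [222, 37]
BINARY_OP | → 222 | 37 = 255. Stack: [255]
STORE_FAST n → n=255. Stack: []
LOAD_FAST i → push 0. Stack: [0]
LOAD_CONST → push 1. Stack: [0, 1]
BINARY_OP + → 0 + 1 = 1. Stack: [1]
STORE_FAST i → i=1. Stack: []
LOAD_FAST i → push 1. Stack: [1]
LOAD_CONST → push 3. Stack: [1, 3]
COMPARE_OP bool(<) → 1 vs 3 = True. Stack: [True]
POP_JUMP_IF_FALSE → pop True; no jump. Stack: []
LOAD_FAST_LOAD_FAST n,a → push 255,37. Stack: [255, 37]
BINARY_OP | → 255 | 37 = 255. Stack: [255]
STORE_FAST n → n=255. Stack: []
LOAD_FAST i → push 1. Stack: [1]
LOAD_CONST → push 1. Stack: [1, 1]
BINARY_OP + → 1 + 1 = 2. Stack: [2]
STORE_FAST i → i=2. Stack: []
LOAD_FAST i → push 2. Stack: [2]
LOAD_CONST → push 3. Stack: [2, 3]
COMPARE_OP bool(<) → 2 vs 3 = True. Stack: [True]
POP_JUMP_IF_FALSE → pop True; no jump. Stack: []
LOAD_FAST_LOAD_FAST n,a → push 255,37. Stack: [255, 37]
BINARY_OP | → 255 | 37 = 255. Stack: [255]
STORE_FAST n → n=255. Stack: []
LOAD_FAST i → push 2. Stack: [2]
LOAD_CONST → push 1. Stack: [2, 1]
BINARY_OP + → 2 + 1 = 3. Stack: [3]
STORE_FAST i → i=3. Stack: []
LOAD_FAST i → push 3. Stack: [3]
LOAD_CONST → push 3. Stack: [3, 3]
COMPARE_OP bool(<) → 3 vs 3 = False. Stack: [False]
POP_JUMP_IF_FALSE → pop False; jump. Stack: []
LOAD_FAST n → push 255. Stack: [255]
RETURN_VALUE → return 255.

255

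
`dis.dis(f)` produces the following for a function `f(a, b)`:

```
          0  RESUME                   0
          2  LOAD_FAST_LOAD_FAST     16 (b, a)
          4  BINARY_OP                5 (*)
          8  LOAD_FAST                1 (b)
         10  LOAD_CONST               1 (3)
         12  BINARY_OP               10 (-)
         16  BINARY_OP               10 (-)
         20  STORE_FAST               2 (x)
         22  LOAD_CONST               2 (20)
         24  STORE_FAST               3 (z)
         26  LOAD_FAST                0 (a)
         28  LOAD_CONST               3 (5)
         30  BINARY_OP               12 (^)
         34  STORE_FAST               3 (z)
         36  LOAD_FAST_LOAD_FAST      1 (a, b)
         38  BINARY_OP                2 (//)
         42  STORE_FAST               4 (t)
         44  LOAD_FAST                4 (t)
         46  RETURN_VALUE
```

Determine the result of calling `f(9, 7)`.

1

LOAD_FAST_LOAD_FAST b,a → push 7,9. Stack: [7, 9]
BINARY_OP * → 7 * 9 = 63. Stack: [63]
LOAD_FAST b → push 7. Stack: [63, 7]
LOAD_CONST → push 3. Stack: [63, 7, 3]
BINARY_OP - → 7 - 3 = 4. Stack: [63, 4]
BINARY_OP - → 63 - 4 = 59. Stack: [59]
STORE_FAST x → x=59. Stack: []
LOAD_CONST → push 20. Stack: [20]
STORE_FAST z → z=20. Stack: []
LOAD_FAST a → push 9. Stack: [9]
LOAD_CONST → push 5. Stack: [9, 5]
BINARY_OP ^ → 9 ^ 5 = 12. Stack: [12]
STORE_FAST z → z=12. Stack: []
LOAD_FAST_LOAD_FAST a,b → push 9,7. Stack: [9, 7]
BINARY_OP // → 9 // 7 = 1. Stack: [1]
STORE_FAST t → t=1. Stack: []
LOAD_FAST t → push 1. Stack: [1]
RETURN_VALUE → return 1.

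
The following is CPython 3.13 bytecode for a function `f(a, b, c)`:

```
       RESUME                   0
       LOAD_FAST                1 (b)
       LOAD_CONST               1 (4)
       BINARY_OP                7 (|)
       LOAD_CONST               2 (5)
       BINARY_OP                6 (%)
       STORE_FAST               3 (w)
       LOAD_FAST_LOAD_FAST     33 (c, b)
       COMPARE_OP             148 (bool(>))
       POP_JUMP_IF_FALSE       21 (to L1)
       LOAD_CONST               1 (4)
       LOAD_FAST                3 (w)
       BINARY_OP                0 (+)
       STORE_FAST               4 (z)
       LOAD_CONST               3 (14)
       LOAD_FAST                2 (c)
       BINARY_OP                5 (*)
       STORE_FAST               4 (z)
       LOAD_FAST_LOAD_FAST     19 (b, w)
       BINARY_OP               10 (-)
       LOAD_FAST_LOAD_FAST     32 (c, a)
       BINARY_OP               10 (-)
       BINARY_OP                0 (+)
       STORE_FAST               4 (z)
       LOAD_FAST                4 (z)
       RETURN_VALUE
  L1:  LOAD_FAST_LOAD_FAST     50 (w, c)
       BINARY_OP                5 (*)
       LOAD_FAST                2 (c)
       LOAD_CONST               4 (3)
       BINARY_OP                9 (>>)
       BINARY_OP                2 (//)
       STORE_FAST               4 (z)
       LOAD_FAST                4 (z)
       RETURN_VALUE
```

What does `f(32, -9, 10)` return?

LOAD_FAST b → push -9. Stack: [-9]
LOAD_CONST → push 4. Stack: [-9, 4]
BINARY_OP | → -9 | 4 = -9. Stack: [-9]
LOAD_CONST → push 5. Stack: [-9, 5]
BINARY_OP % → -9 % 5 = 1. Stack: [1]
STORE_FAST w → w=1. Stack: []
LOAD_FAST_LOAD_FAST c,b → push 10,-9. Stack: [10, -9]
COMPARE_OP bool(>) → 10 vs -9 = True. Stack: [True]
POP_JUMP_IF_FALSE → pop True; no jump. Stack: []
LOAD_CONST → push 4. Stack: [4]
LOAD_FAST w → push 1. Stack: [4, 1]
BINARY_OP + → 4 + 1 = 5. Stack: [5]
STORE_FAST z → z=5. Stack: []
LOAD_CONST → push 14. Stack: [14]
LOAD_FAST c → push 10. Stack: [14, 10]
BINARY_OP * → 14 * 10 = 140. Stack: [140]
STORE_FAST z → z=140. Stack: []
LOAD_FAST_LOAD_FAST b,w → push -9,1. Stack: [-9, 1]
BINARY_OP - → -9 - 1 = -10. Stack: [-10]
LOAD_FAST_LOAD_FAST c,a → push 10,32. Stack: [-10, 10, 32]
BINARY_OP - → 10 - 32 = -22. Stack: [-10, -22]
BINARY_OP + → -10 + -22 = -32. Stack: [-32]
STORE_FAST z → z=-32. Stack: []
LOAD_FAST z → push -32. Stack: [-32]
RETURN_VALUE → return -32.

-32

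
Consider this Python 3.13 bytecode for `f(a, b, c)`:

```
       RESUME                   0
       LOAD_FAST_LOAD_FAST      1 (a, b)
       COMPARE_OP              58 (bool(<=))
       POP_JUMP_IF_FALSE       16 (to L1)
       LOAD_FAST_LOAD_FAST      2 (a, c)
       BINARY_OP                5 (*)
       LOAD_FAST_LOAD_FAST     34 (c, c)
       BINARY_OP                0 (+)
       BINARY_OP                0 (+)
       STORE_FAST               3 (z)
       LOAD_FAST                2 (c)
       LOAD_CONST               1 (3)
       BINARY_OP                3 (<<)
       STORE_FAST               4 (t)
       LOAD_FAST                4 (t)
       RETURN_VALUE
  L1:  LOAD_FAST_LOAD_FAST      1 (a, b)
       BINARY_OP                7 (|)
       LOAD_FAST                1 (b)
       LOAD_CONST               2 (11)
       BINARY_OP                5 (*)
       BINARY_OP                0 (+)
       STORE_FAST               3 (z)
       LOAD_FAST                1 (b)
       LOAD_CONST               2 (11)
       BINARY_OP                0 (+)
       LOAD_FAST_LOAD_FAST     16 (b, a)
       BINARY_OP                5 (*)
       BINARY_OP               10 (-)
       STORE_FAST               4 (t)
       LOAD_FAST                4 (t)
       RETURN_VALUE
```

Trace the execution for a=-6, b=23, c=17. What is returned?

136

LOAD_FAST_LOAD_FAST a,b → push -6,23. Stack: [-6, 23]
COMPARE_OP bool(<=) → -6 vs 23 = True. Stack: [True]
POP_JUMP_IF_FALSE → pop True; no jump. Stack: []
LOAD_FAST_LOAD_FAST a,c → push -6,17. Stack: [-6, 17]
BINARY_OP * → -6 * 17 = -102. Stack: [-102]
LOAD_FAST_LOAD_FAST c,c → push 17,17. Stack: [-102, 17, 17]
BINARY_OP + → 17 + 17 = 34. Stack: [-102, 34]
BINARY_OP + → -102 + 34 = -68. Stack: [-68]
STORE_FAST z → z=-68. Stack: []
LOAD_FAST c → push 17. Stack: [17]
LOAD_CONST → push 3. Stack: [17, 3]
BINARY_OP << → 17 << 3 = 136. Stack: [136]
STORE_FAST t → t=136. Stack: []
LOAD_FAST t → push 136. Stack: [136]
RETURN_VALUE → return 136.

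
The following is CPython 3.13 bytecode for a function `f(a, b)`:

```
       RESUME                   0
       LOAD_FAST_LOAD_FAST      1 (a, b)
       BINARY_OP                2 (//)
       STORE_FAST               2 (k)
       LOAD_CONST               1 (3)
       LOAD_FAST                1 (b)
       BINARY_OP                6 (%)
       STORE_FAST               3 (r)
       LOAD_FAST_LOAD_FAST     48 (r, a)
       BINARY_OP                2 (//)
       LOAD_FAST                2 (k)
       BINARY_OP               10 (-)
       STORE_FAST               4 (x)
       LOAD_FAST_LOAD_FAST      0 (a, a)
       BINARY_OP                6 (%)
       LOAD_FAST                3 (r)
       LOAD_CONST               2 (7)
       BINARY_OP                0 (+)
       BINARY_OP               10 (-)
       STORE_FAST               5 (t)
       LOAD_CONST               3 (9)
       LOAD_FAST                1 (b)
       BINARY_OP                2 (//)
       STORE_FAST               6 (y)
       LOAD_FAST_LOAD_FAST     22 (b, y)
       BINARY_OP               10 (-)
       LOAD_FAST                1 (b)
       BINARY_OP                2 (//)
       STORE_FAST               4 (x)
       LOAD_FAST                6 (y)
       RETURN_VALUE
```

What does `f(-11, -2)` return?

LOAD_FAST_LOAD_FAST a,b → push -11,-2. Stack: [-11, -2]
BINARY_OP // → -11 // -2 = 5. Stack: [5]
STORE_FAST k → k=5. Stack: []
LOAD_CONST → push 3. Stack: [3]
LOAD_FAST b → push -2. Stack: [3, -2]
BINARY_OP % → 3 % -2 = -1. Stack: [-1]
STORE_FAST r → r=-1. Stack: []
LOAD_FAST_LOAD_FAST r,a → push -1,-11. Stack: [-1, -11]
BINARY_OP // → -1 // -11 = 0. Stack: [0]
LOAD_FAST k → push 5. Stack: [0, 5]
BINARY_OP - → 0 - 5 = -5. Stack: [-5]
STORE_FAST x → x=-5. Stack: []
LOAD_FAST_LOAD_FAST a,a → push -11,-11. Stack: [-11, -11]
BINARY_OP % → -11 % -11 = 0. Stack: [0]
LOAD_FAST r → push -1. Stack: [0, -1]
LOAD_CONST → push 7. Stack: [0, -1, 7]
BINARY_OP + → -1 + 7 = 6. Stack: [0, 6]
BINARY_OP - → 0 - 6 = -6. Stack: [-6]
STORE_FAST t → t=-6. Stack: []
LOAD_CONST → push 9. Stack: [9]
LOAD_FAST b → push -2. Stack: [9, -2]
BINARY_OP // → 9 // -2 = -5. Stack: [-5]
STORE_FAST y → y=-5. Stack: []
LOAD_FAST_LOAD_FAST b,y → push -2,-5. Stack: [-2, -5]
BINARY_OP - → -2 - -5 = 3. Stack: [3]
LOAD_FAST b → push -2. Stack: [3, -2]
BINARY_OP // → 3 // -2 = -2. Stack: [-2]
STORE_FAST x → x=-2. Stack: []
LOAD_FAST y → push -5. Stack: [-5]
RETURN_VALUE → return -5.

-5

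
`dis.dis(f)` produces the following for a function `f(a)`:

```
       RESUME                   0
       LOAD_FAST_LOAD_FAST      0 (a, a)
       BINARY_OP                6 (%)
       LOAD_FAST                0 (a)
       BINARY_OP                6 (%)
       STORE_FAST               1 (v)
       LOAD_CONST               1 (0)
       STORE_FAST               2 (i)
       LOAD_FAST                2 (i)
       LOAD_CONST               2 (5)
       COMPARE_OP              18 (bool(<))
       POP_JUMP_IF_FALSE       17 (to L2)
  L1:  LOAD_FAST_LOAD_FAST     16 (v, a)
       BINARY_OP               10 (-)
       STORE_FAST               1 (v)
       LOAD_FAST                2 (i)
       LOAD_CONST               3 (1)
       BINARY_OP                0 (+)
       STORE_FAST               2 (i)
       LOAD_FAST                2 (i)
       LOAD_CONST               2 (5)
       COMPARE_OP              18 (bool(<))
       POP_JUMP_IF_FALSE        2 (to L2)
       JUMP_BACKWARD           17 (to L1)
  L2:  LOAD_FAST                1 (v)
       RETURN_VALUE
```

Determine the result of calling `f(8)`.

LOAD_FAST_LOAD_FAST a,a → push 8,8
BINARY_OP % → 8 % 8 = 0
LOAD_FAST a → push 8
BINARY_OP % → 0 % 8 = 0
STORE_FAST v → v=0
LOAD_CONST → push 0
STORE_FAST i → i=0
LOAD_FAST i → push 0
LOAD_CONST → push 5
COMPARE_OP bool(<) → 0 vs 5 = True
POP_JUMP_IF_FALSE → pop True; no jump
LOAD_FAST_LOAD_FAST v,a → push 0,8
BINARY_OP - → 0 - 8 = -8
STORE_FAST v → v=-8
LOAD_FAST i → push 0
LOAD_CONST → push 1
BINARY_OP + → 0 + 1 = 1
STORE_FAST i → i=1
LOAD_FAST i → push 1
LOAD_CONST → push 5
COMPARE_OP bool(<) → 1 vs 5 = True
POP_JUMP_IF_FALSE → pop True; no jump
LOAD_FAST_LOAD_FAST v,a → push -8,8
BINARY_OP - → -8 - 8 = -16
STORE_FAST v → v=-16
LOAD_FAST i → push 1
LOAD_CONST → push 1
BINARY_OP + → 1 + 1 = 2
STORE_FAST i → i=2
LOAD_FAST i → push 2
LOAD_CONST → push 5
COMPARE_OP bool(<) → 2 vs 5 = True
POP_JUMP_IF_FALSE → pop True; no jump
LOAD_FAST_LOAD_FAST v,a → push -16,8
BINARY_OP - → -16 - 8 = -24
STORE_FAST v → v=-24
LOAD_FAST i → push 2
LOAD_CONST → push 1
BINARY_OP + → 2 + 1 = 3
STORE_FAST i → i=3
LOAD_FAST i → push 3
LOAD_CONST → push 5
COMPARE_OP bool(<) → 3 vs 5 = True
POP_JUMP_IF_FALSE → pop True; no jump
LOAD_FAST_LOAD_FAST v,a → push -24,8
BINARY_OP - → -24 - 8 = -32
STORE_FAST v → v=-32
LOAD_FAST i → push 3
LOAD_CONST → push 1
BINARY_OP + → 3 + 1 = 4
STORE_FAST i → i=4
LOAD_FAST i → push 4
LOAD_CONST → push 5
COMPARE_OP bool(<) → 4 vs 5 = True
POP_JUMP_IF_FALSE → pop True; no jump
LOAD_FAST_LOAD_FAST v,a → push -32,8
BINARY_OP - → -32 - 8 = -40
STORE_FAST v → v=-40
LOAD_FAST i → push 4
LOAD_CONST → push 1
BINARY_OP + → 4 + 1 = 5
STORE_FAST i → i=5
LOAD_FAST i → push 5
LOAD_CONST → push 5
COMPARE_OP bool(<) → 5 vs 5 = False
POP_JUMP_IF_FALSE → pop False; jump
LOAD_FAST v → push -40
RETURN_VALUE → return -40.

-40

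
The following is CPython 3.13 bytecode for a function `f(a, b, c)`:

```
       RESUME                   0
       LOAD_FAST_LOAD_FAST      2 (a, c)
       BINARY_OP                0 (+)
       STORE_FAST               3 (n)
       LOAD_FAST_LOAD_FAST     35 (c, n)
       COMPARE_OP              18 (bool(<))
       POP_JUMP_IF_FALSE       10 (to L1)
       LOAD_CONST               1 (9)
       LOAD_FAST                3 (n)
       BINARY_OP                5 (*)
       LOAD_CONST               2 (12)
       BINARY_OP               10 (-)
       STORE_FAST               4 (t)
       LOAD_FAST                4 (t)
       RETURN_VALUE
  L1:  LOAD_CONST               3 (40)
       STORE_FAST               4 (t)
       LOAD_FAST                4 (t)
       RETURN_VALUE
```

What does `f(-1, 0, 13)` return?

40

LOAD_FAST_LOAD_FAST a,c → push -1,13. Stack: [-1, 13]
BINARY_OP + → -1 + 13 = 12. Stack: [12]
STORE_FAST n → n=12. Stack: []
LOAD_FAST_LOAD_FAST c,n → push 13,12. Stack: [13, 12]
COMPARE_OP bool(<) → 13 vs 12 = False. Stack: [False]
POP_JUMP_IF_FALSE → pop False; jump. Stack: []
LOAD_CONST → push 40. Stack: [40]
STORE_FAST t → t=40. Stack: []
LOAD_FAST t → push 40. Stack: [40]
RETURN_VALUE → return 40.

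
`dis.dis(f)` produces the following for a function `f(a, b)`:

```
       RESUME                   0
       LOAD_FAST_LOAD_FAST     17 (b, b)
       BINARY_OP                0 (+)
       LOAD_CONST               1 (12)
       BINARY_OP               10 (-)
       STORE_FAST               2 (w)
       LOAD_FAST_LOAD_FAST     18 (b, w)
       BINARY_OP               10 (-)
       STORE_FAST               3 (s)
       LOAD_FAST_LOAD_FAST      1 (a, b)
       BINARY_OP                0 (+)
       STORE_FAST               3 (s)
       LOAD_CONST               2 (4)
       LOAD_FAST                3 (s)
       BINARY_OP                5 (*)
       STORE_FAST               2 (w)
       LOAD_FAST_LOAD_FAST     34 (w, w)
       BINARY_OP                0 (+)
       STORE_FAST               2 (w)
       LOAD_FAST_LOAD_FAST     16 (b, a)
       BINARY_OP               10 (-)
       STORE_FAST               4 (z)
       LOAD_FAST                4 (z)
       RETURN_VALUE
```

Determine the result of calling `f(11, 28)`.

LOAD_FAST_LOAD_FAST b,b → push 28,28. Stack: [28, 28]
BINARY_OP + → 28 + 28 = 56. Stack: [56]
LOAD_CONST → push 12. Stack: [56, 12]
BINARY_OP - → 56 - 12 = 44. Stack: [44]
STORE_FAST w → w=44. Stack: []
LOAD_FAST_LOAD_FAST b,w → push 28,44. Stack: [28, 44]
BINARY_OP - → 28 - 44 = -16. Stack: [-16]
STORE_FAST s → s=-16. Stack: []
LOAD_FAST_LOAD_FAST a,b → push 11,28. Stack: [11, 28]
BINARY_OP + → 11 + 28 = 39. Stack: [39]
STORE_FAST s → s=39. Stack: []
LOAD_CONST → push 4. Stack: [4]
LOAD_FAST s → push 39. Stack: [4, 39]
BINARY_OP * → 4 * 39 = 156. Stack: [156]
STORE_FAST w → w=156. Stack: []
LOAD_FAST_LOAD_FAST w,w → push 156,156. Stack: [156, 156]
BINARY_OP + → 156 + 156 = 312. Stack: [312]
STORE_FAST w → w=312. Stack: []
LOAD_FAST_LOAD_FAST b,a → push 28,11. Stack: [28, 11]
BINARY_OP - → 28 - 11 = 17. Stack: [17]
STORE_FAST z → z=17. Stack: []
LOAD_FAST z → push 17. Stack: [17]
RETURN_VALUE → return 17.

17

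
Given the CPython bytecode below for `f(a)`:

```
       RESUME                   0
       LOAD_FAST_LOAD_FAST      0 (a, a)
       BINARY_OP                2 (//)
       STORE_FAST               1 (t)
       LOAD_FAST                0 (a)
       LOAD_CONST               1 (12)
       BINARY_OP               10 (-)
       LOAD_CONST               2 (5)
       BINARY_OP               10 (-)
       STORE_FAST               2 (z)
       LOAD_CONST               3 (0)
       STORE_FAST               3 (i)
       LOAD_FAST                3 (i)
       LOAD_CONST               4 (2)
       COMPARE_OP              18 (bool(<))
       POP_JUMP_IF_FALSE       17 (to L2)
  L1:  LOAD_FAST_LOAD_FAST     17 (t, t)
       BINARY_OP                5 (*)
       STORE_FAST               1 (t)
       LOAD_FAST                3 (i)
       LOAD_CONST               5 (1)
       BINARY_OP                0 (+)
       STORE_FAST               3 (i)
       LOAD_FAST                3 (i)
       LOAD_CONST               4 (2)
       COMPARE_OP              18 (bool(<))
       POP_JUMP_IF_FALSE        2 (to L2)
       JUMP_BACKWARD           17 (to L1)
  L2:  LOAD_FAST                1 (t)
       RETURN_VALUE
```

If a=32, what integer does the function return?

1

LOAD_FAST_LOAD_FAST a,a → push 32,32. Stack: [32, 32]
BINARY_OP // → 32 // 32 = 1. Stack: [1]
STORE_FAST t → t=1. Stack: []
LOAD_FAST a → push 32. Stack: [32]
LOAD_CONST → push 12. Stack: [32, 12]
BINARY_OP - → 32 - 12 = 20. Stack: [20]
LOAD_CONST → push 5. Stack: [20, 5]
BINARY_OP - → 20 - 5 = 15. Stack: [15]
STORE_FAST z → z=15. Stack: []
LOAD_CONST → push 0. Stack: [0]
STORE_FAST i → i=0. Stack: []
LOAD_FAST i → push 0. Stack: [0]
LOAD_CONST → push 2. Stack: [0, 2]
COMPARE_OP bool(<) → 0 vs 2 = True. Stack: [True]
POP_JUMP_IF_FALSE → pop True; no jump. Stack: []
LOAD_FAST_LOAD_FAST t,t → push 1,1. Stack: [1, 1]
BINARY_OP * → 1 * 1 = 1. Stack: [1]
STORE_FAST t → t=1. Stack: []
LOAD_FAST i → push 0. Stack: [0]
LOAD_CONST → push 1. Stack: [0, 1]
BINARY_OP + → 0 + 1 = 1. Stack: [1]
STORE_FAST i → i=1. Stack: []
LOAD_FAST i → push 1. Stack: [1]
LOAD_CONST → push 2. Stack: [1, 2]
COMPARE_OP bool(<) → 1 vs 2 = True. Stack: [True]
POP_JUMP_IF_FALSE → pop True; no jump. Stack: []
LOAD_FAST_LOAD_FAST t,t → push 1,1. Stack: [1, 1]
BINARY_OP * → 1 * 1 = 1. Stack: [1]
STORE_FAST t → t=1. Stack: []
LOAD_FAST i → push 1. Stack: [1]
LOAD_CONST → push 1. Stack: [1, 1]
BINARY_OP + → 1 + 1 = 2. Stack: [2]
STORE_FAST i → i=2. Stack: []
LOAD_FAST i → push 2. Stack: [2]
LOAD_CONST → push 2. Stack: [2, 2]
COMPARE_OP bool(<) → 2 vs 2 = False. Stack: [False]
POP_JUMP_IF_FALSE → pop False; jump. Stack: []
LOAD_FAST t → push 1. Stack: [1]
RETURN_VALUE → return 1.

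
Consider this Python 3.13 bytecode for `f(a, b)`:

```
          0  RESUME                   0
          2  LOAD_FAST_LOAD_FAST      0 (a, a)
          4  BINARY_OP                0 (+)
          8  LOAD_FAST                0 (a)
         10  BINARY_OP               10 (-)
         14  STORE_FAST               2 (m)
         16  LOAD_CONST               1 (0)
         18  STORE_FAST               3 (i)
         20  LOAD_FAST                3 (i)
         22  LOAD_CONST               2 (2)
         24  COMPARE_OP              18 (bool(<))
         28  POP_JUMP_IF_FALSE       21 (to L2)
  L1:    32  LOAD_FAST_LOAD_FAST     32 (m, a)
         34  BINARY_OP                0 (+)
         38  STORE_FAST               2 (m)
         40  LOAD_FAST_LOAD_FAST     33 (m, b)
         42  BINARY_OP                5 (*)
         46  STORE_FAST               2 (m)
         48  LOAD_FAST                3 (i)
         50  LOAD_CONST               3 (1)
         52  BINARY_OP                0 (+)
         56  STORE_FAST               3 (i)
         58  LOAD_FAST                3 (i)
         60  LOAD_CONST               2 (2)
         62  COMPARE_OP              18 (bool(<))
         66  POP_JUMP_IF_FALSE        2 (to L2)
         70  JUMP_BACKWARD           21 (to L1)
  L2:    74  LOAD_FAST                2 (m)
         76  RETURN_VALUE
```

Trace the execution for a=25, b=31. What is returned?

48825

LOAD_FAST_LOAD_FAST a,a → push 25,25. Stack: [25, 25]
BINARY_OP + → 25 + 25 = 50. Stack: [50]
LOAD_FAST a → push 25. Stack: [50, 25]
BINARY_OP - → 50 - 25 = 25. Stack: [25]
STORE_FAST m → m=25. Stack: []
LOAD_CONST → push 0. Stack: [0]
STORE_FAST i → i=0. Stack: []
LOAD_FAST i → push 0. Stack: [0]
LOAD_CONST → push 2. Stack: [0, 2]
COMPARE_OP bool(<) → 0 vs 2 = True. Stack: [True]
POP_JUMP_IF_FALSE → pop True; no jump. Stack: []
LOAD_FAST_LOAD_FAST m,a → push 25,25. Stack: [25, 25]
BINARY_OP + → 25 + 25 = 50. Stack: [50]
STORE_FAST m → m=50. Stack: []
LOAD_FAST_LOAD_FAST m,b → push 50,31. Stack: [50, 31]
BINARY_OP * → 50 * 31 = 1550. Stack: [1550]
STORE_FAST m → m=1550. Stack: []
LOAD_FAST i → push 0. Stack: [0]
LOAD_CONST → push 1. Stack: [0, 1]
BINARY_OP + → 0 + 1 = 1. Stack: [1]
STORE_FAST i → i=1. Stack: []
LOAD_FAST i → push 1. Stack: [1]
LOAD_CONST → push 2. Stack: [1, 2]
COMPARE_OP bool(<) → 1 vs 2 = True. Stack: [True]
POP_JUMP_IF_FALSE → pop True; no jump. Stack: []
LOAD_FAST_LOAD_FAST m,a → push 1550,25. Stack: [1550, 25]
BINARY_OP + → 1550 + 25 = 1575. Stack: [1575]
STORE_FAST m → m=1575. Stack: []
LOAD_FAST_LOAD_FAST m,b → push 1575,31. Stack: [1575, 31]
BINARY_OP * → 1575 * 31 = 48825. Stack: [48825]
STORE_FAST m → m=48825. Stack: []
LOAD_FAST i → push 1. Stack: [1]
LOAD_CONST → push 1. Stack: [1, 1]
BINARY_OP + → 1 + 1 = 2. Stack: [2]
STORE_FAST i → i=2. Stack: []
LOAD_FAST i → push 2. Stack: [2]
LOAD_CONST → push 2. Stack: [2, 2]
COMPARE_OP bool(<) → 2 vs 2 = False. Stack: [False]
POP_JUMP_IF_FALSE → pop False; jump. Stack: []
LOAD_FAST m → push 48825. Stack: [48825]
RETURN_VALUE → return 48825.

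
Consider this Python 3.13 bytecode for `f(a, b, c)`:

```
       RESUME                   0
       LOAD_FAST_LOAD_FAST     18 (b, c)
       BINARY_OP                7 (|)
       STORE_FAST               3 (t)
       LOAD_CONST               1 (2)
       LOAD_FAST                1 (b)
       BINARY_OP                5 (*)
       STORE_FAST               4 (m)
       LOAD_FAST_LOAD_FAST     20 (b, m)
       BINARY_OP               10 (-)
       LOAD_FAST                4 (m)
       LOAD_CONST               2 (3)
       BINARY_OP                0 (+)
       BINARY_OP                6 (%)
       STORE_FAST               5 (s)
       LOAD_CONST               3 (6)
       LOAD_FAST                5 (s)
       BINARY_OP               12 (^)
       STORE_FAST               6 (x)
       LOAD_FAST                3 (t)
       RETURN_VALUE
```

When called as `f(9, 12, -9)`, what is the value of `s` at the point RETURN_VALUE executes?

LOAD_FAST_LOAD_FAST b,c → push 12,-9. Stack: [12, -9]
BINARY_OP | → 12 | -9 = -1. Stack: [-1]
STORE_FAST t → t=-1. Stack: []
LOAD_CONST → push 2. Stack: [2]
LOAD_FAST b → push 12. Stack: [2, 12]
BINARY_OP * → 2 * 12 = 24. Stack: [24]
STORE_FAST m → m=24. Stack: []
LOAD_FAST_LOAD_FAST b,m → push 12,24. Stack: [12, 24]
BINARY_OP - → 12 - 24 = -12. Stack: [-12]
LOAD_FAST m → push 24. Stack: [-12, 24]
LOAD_CONST → push 3. Stack: [-12, 24, 3]
BINARY_OP + → 24 + 3 = 27. Stack: [-12, 27]
BINARY_OP % → -12 % 27 = 15. Stack: [15]
STORE_FAST s → s=15. Stack: []
LOAD_CONST → push 6. Stack: [6]
LOAD_FAST s → push 15. Stack: [6, 15]
BINARY_OP ^ → 6 ^ 15 = 9. Stack: [9]
STORE_FAST x → x=9. Stack: []
LOAD_FAST t → push -1. Stack: [-1]
RETURN_VALUE → return -1.

15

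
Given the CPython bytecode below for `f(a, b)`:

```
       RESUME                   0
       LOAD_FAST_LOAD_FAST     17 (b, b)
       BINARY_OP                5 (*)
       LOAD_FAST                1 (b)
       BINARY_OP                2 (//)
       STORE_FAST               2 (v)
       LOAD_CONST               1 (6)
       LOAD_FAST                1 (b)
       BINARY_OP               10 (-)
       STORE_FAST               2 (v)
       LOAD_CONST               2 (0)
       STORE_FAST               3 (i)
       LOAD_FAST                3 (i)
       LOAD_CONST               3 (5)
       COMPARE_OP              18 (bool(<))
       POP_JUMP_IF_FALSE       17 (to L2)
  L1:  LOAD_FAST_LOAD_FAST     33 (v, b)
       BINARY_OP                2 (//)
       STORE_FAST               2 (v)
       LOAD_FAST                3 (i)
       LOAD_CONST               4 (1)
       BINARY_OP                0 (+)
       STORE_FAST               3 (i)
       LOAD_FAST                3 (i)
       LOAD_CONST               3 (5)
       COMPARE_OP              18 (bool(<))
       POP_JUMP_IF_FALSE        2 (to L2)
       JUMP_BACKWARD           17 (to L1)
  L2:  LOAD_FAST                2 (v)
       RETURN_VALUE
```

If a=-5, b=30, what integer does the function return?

LOAD_FAST_LOAD_FAST b,b → push 30,30
BINARY_OP * → 30 * 30 = 900
LOAD_FAST b → push 30
BINARY_OP // → 900 // 30 = 30
STORE_FAST v → v=30
LOAD_CONST → push 6
LOAD_FAST b → push 30
BINARY_OP - → 6 - 30 = -24
STORE_FAST v → v=-24
LOAD_CONST → push 0
STORE_FAST i → i=0
LOAD_FAST i → push 0
LOAD_CONST → push 5
COMPARE_OP bool(<) → 0 vs 5 = True
POP_JUMP_IF_FALSE → pop True; no jump
LOAD_FAST_LOAD_FAST v,b → push -24,30
BINARY_OP // → -24 // 30 = -1
STORE_FAST v → v=-1
LOAD_FAST i → push 0
LOAD_CONST → push 1
BINARY_OP + → 0 + 1 = 1
STORE_FAST i → i=1
LOAD_FAST i → push 1
LOAD_CONST → push 5
COMPARE_OP bool(<) → 1 vs 5 = True
POP_JUMP_IF_FALSE → pop True; no jump
LOAD_FAST_LOAD_FAST v,b → push -1,30
BINARY_OP // → -1 // 30 = -1
STORE_FAST v → v=-1
LOAD_FAST i → push 1
LOAD_CONST → push 1
BINARY_OP + → 1 + 1 = 2
STORE_FAST i → i=2
LOAD_FAST i → push 2
LOAD_CONST → push 5
COMPARE_OP bool(<) → 2 vs 5 = True
POP_JUMP_IF_FALSE → pop True; no jump
LOAD_FAST_LOAD_FAST v,b → push -1,30
BINARY_OP // → -1 // 30 = -1
STORE_FAST v → v=-1
LOAD_FAST i → push 2
LOAD_CONST → push 1
BINARY_OP + → 2 + 1 = 3
STORE_FAST i → i=3
LOAD_FAST i → push 3
LOAD_CONST → push 5
COMPARE_OP bool(<) → 3 vs 5 = True
POP_JUMP_IF_FALSE → pop True; no jump
LOAD_FAST_LOAD_FAST v,b → push -1,30
BINARY_OP // → -1 // 30 = -1
STORE_FAST v → v=-1
LOAD_FAST i → push 3
LOAD_CONST → push 1
BINARY_OP + → 3 + 1 = 4
STORE_FAST i → i=4
LOAD_FAST i → push 4
LOAD_CONST → push 5
COMPARE_OP bool(<) → 4 vs 5 = True
POP_JUMP_IF_FALSE → pop True; no jump
LOAD_FAST_LOAD_FAST v,b → push -1,30
BINARY_OP // → -1 // 30 = -1
STORE_FAST v → v=-1
LOAD_FAST i → push 4
LOAD_CONST → push 1
BINARY_OP + → 4 + 1 = 5
STORE_FAST i → i=5
LOAD_FAST i → push 5
LOAD_CONST → push 5
COMPARE_OP bool(<) → 5 vs 5 = False
POP_JUMP_IF_FALSE → pop False; jump
LOAD_FAST v → push -1
RETURN_VALUE → return -1.

-1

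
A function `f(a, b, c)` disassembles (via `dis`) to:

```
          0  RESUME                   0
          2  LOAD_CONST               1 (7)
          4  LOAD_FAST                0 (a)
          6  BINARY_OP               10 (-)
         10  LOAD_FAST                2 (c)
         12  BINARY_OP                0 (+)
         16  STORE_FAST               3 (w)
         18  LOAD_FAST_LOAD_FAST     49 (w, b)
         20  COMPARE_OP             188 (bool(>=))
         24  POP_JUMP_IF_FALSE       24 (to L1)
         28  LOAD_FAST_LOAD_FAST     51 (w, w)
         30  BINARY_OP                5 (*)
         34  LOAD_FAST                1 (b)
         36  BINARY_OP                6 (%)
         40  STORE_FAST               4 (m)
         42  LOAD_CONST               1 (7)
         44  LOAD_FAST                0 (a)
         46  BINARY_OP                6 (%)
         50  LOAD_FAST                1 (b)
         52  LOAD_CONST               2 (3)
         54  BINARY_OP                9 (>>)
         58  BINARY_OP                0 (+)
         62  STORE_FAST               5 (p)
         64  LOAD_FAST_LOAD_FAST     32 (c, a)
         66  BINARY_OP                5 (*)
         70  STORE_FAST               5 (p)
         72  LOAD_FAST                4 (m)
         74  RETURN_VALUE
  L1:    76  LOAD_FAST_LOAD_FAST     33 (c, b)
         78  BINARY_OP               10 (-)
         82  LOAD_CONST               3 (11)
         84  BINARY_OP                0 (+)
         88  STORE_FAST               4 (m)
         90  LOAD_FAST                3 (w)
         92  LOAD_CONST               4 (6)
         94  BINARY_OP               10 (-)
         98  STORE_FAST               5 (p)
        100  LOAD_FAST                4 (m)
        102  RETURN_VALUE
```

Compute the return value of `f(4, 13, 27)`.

LOAD_CONST → push 7. Stack: [7]
LOAD_FAST a → push 4. Stack: [7, 4]
BINARY_OP - → 7 - 4 = 3. Stack: [3]
LOAD_FAST c → push 27. Stack: [3, 27]
BINARY_OP + → 3 + 27 = 30. Stack: [30]
STORE_FAST w → w=30. Stack: []
LOAD_FAST_LOAD_FAST w,b → push 30,13. Stack: [30, 13]
COMPARE_OP bool(>=) → 30 vs 13 = True. Stack: [True]
POP_JUMP_IF_FALSE → pop True; no jump. Stack: []
LOAD_FAST_LOAD_FAST w,w → push 30,30. Stack: [30, 30]
BINARY_OP * → 30 * 30 = 900. Stack: [900]
LOAD_FAST b → push 13. Stack: [900, 13]
BINARY_OP % → 900 % 13 = 3. Stack: [3]
STORE_FAST m → m=3. Stack: []
LOAD_CONST → push 7. Stack: [7]
LOAD_FAST a → push 4. Stack: [7, 4]
BINARY_OP % → 7 % 4 = 3. Stack: [3]
LOAD_FAST b → push 13. Stack: [3, 13]
LOAD_CONST → push 3. Stack: [3, 13, 3]
BINARY_OP >> → 13 >> 3 = 1. Stack: [3, 1]
BINARY_OP + → 3 + 1 = 4. Stack: [4]
STORE_FAST p → p=4. Stack: []
LOAD_FAST_LOAD_FAST c,a → push 27,4. Stack: [27, 4]
BINARY_OP * → 27 * 4 = 108. Stack: [108]
STORE_FAST p → p=108. Stack: []
LOAD_FAST m → push 3. Stack: [3]
RETURN_VALUE → return 3.

3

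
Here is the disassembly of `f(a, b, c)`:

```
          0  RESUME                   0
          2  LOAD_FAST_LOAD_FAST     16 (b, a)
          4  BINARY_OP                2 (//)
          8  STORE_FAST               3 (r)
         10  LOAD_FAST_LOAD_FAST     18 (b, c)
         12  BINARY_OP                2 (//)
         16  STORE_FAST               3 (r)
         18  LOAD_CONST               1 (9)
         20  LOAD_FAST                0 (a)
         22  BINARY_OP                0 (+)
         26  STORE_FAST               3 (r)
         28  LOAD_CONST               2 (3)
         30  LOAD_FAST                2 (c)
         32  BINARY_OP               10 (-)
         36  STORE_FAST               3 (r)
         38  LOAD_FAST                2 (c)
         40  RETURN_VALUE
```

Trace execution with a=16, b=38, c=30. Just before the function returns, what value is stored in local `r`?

LOAD_FAST_LOAD_FAST b,a → push 38,16. Stack: [38, 16]
BINARY_OP // → 38 // 16 = 2. Stack: [2]
STORE_FAST r → r=2. Stack: []
LOAD_FAST_LOAD_FAST b,c → push 38,30. Stack: [38, 30]
BINARY_OP // → 38 // 30 = 1. Stack: [1]
STORE_FAST r → r=1. Stack: []
LOAD_CONST → push 9. Stack: [9]
LOAD_FAST a → push 16. Stack: [9, 16]
BINARY_OP + → 9 + 16 = 25. Stack: [25]
STORE_FAST r → r=25. Stack: []
LOAD_CONST → push 3. Stack: [3]
LOAD_FAST c → push 30. Stack: [3, 30]
BINARY_OP - → 3 - 30 = -27. Stack: [-27]
STORE_FAST r → r=-27. Stack: []
LOAD_FAST c → push 30. Stack: [30]
RETURN_VALUE → return 30.

-27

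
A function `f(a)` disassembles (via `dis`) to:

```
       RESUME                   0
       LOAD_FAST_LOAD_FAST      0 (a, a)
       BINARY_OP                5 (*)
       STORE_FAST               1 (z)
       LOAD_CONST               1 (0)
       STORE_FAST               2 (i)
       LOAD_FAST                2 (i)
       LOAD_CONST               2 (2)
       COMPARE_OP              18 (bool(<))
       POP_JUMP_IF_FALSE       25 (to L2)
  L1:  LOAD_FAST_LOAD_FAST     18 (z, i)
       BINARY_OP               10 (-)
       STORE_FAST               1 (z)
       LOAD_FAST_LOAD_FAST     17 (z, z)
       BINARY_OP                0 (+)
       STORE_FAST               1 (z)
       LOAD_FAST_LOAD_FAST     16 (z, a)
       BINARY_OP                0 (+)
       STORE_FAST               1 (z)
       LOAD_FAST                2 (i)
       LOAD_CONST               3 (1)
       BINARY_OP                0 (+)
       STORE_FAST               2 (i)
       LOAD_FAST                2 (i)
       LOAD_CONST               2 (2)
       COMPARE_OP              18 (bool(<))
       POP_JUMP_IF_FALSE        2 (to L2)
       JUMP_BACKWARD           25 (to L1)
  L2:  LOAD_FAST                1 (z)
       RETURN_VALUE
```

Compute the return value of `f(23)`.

LOAD_FAST_LOAD_FAST a,a → push 23,23. Stack: [23, 23]
BINARY_OP * → 23 * 23 = 529. Stack: [529]
STORE_FAST z → z=529. Stack: []
LOAD_CONST → push 0. Stack: [0]
STORE_FAST i → i=0. Stack: []
LOAD_FAST i → push 0. Stack: [0]
LOAD_CONST → push 2. Stack: [0, 2]
COMPARE_OP bool(<) → 0 vs 2 = True. Stack: [True]
POP_JUMP_IF_FALSE → pop True; no jump. Stack: []
LOAD_FAST_LOAD_FAST z,i → push 529,0. Stack: [529, 0]
BINARY_OP - → 529 - 0 = 529. Stack: [529]
STORE_FAST z → z=529. Stack: []
LOAD_FAST_LOAD_FAST z,z → push 529,529. Stack: [529, 529]
BINARY_OP + → 529 + 529 = 1058. Stack: [1058]
STORE_FAST z → z=1058. Stack: []
LOAD_FAST_LOAD_FAST z,a → push 1058,23. Stack: [1058, 23]
BINARY_OP + → 1058 + 23 = 1081. Stack: [1081]
STORE_FAST z → z=1081. Stack: []
LOAD_FAST i → push 0. Stack: [0]
LOAD_CONST → push 1. Stack: [0, 1]
BINARY_OP + → 0 + 1 = 1. Stack: [1]
STORE_FAST i → i=1. Stack: []
LOAD_FAST i → push 1. Stack: [1]
LOAD_CONST → push 2. Stack: [1, 2]
COMPARE_OP bool(<) → 1 vs 2 = True. Stack: [True]
POP_JUMP_IF_FALSE → pop True; no jump. Stack: []
LOAD_FAST_LOAD_FAST z,i → push 1081,1. Stack: [1081, 1]
BINARY_OP - → 1081 - 1 = 1080. Stack: [1080]
STORE_FAST z → z=1080. Stack: []
LOAD_FAST_LOAD_FAST z,z → push 1080,1080. Stack: [1080, 1080]
BINARY_OP + → 1080 + 1080 = 2160. Stack: [2160]
STORE_FAST z → z=2160. Stack: []
LOAD_FAST_LOAD_FAST z,a → push 2160,23. Stack: [2160, 23]
BINARY_OP + → 2160 + 23 = 2183. Stack: [2183]
STORE_FAST z → z=2183. Stack: []
LOAD_FAST i → push 1. Stack: [1]
LOAD_CONST → push 1. Stack: [1, 1]
BINARY_OP + → 1 + 1 = 2. Stack: [2]
STORE_FAST i → i=2. Stack: []
LOAD_FAST i → push 2. Stack: [2]
LOAD_CONST → push 2. Stack: [2, 2]
COMPARE_OP bool(<) → 2 vs 2 = False. Stack: [False]
POP_JUMP_IF_FALSE → pop False; jump. Stack: []
LOAD_FAST z → push 2183. Stack: [2183]
RETURN_VALUE → return 2183.

2183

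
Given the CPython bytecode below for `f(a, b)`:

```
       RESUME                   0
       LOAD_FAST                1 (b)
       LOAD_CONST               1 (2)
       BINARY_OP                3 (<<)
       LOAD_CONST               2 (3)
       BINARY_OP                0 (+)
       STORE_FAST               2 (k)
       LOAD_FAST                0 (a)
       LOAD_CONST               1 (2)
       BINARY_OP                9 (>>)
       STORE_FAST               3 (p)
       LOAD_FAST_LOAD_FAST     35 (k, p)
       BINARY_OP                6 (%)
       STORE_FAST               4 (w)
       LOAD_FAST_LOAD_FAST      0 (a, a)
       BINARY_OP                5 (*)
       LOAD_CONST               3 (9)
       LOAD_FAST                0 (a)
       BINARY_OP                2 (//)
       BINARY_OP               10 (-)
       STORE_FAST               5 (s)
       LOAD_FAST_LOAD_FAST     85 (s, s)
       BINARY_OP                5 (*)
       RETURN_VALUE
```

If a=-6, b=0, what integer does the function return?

LOAD_FAST b → push 0. Stack: [0]
LOAD_CONST → push 2. Stack: [0, 2]
BINARY_OP << → 0 << 2 = 0. Stack: [0]
LOAD_CONST → push 3. Stack: [0, 3]
BINARY_OP + → 0 + 3 = 3. Stack: [3]
STORE_FAST k → k=3. Stack: []
LOAD_FAST a → push -6. Stack: [-6]
LOAD_CONST → push 2. Stack: [-6, 2]
BINARY_OP >> → -6 >> 2 = -2. Stack: [-2]
STORE_FAST p → p=-2. Stack: []
LOAD_FAST_LOAD_FAST k,p → push 3,-2. Stack: [3, -2]
BINARY_OP % → 3 % -2 = -1. Stack: [-1]
STORE_FAST w → w=-1. Stack: []
LOAD_FAST_LOAD_FAST a,a → push -6,-6. Stack: [-6, -6]
BINARY_OP * → -6 * -6 = 36. Stack: [36]
LOAD_CONST → push 9. Stack: [36, 9]
LOAD_FAST a → push -6. Stack: [36, 9, -6]
BINARY_OP // → 9 // -6 = -2. Stack: [36, -2]
BINARY_OP - → 36 - -2 = 38. Stack: [38]
STORE_FAST s → s=38. Stack: []
LOAD_FAST_LOAD_FAST s,s → push 38,38. Stack: [38, 38]
BINARY_OP * → 38 * 38 = 1444. Stack: [1444]
RETURN_VALUE → return 1444.

1444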